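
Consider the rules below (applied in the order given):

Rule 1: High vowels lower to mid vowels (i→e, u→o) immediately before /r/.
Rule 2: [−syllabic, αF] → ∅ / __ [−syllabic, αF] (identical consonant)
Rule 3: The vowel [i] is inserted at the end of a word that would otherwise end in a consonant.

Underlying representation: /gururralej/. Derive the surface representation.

Rule 1 (pre-rhotic lowering): /u/ is a high vowel immediately before /r/, so it lowers to [o]. /u/ is a high vowel immediately before /r/, so it lowers to [o]. /gururralej/ → gororralej.
Rule 2 (degemination): /rr/ is a geminate; the first /r/ deletes. /gororralej/ → gororalej.
Rule 3 (final i-epenthesis): the form ends in the consonant /j/, so [i] is inserted word-finally. /gororalej/ → gororaleji.

gororaleji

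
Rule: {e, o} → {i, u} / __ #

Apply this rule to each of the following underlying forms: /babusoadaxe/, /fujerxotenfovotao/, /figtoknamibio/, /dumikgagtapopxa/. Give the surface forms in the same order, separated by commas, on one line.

babusoadaxi, fujerxotenfovotau, figtoknamibiu, dumikgagtapopxa

/babusoadaxe/: /e/ is a mid vowel in word-final position, so it raises to [i]. → [babusoadaxi].
/fujerxotenfovotao/: /o/ is a mid vowel in word-final position, so it raises to [u]. → [fujerxotenfovotau].
/figtoknamibio/: /o/ is a mid vowel in word-final position, so it raises to [u]. → [figtoknamibiu].
/dumikgagtapopxa/: the rule's environment is not met; surfaces unchanged as [dumikgagtapopxa].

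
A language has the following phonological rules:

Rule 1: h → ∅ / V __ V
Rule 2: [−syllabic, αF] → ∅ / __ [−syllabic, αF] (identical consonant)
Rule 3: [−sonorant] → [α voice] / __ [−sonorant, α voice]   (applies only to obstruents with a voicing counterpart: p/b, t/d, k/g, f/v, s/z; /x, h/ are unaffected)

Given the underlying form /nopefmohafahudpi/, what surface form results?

nopefmoafautpi

Rule 1 (intervocalic h-deletion): /h/ occurs between vowels /o/ and /a/, so it deletes. /h/ occurs between vowels /a/ and /u/, so it deletes. /nopefmohafahudpi/ → nopefmoafaudpi.
Rule 2 (degemination): no segment meets the environment; /nopefmoafaudpi/ is unchanged.
Rule 3 (regressive voicing assimilation): /d/ precedes the voiceless obstruent /p/, so it devoices to [t] by assimilation. /nopefmoafaudpi/ → nopefmoafautpi.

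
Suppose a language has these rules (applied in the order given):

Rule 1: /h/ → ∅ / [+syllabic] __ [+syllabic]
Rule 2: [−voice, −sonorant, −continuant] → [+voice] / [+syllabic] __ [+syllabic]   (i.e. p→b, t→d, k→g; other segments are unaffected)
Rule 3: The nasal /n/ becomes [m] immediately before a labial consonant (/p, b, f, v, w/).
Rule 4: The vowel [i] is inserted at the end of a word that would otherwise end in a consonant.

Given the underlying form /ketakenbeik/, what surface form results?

kedagembeiki

Rule 1 (intervocalic h-deletion): no segment meets the environment; /ketakenbeik/ is unchanged.
Rule 2 (intervocalic voicing): /t/ is a voiceless stop between vowels /e/ and /a/, so it voices to [d]. /k/ is a voiceless stop between vowels /a/ and /e/, so it voices to [g]. /ketakenbeik/ → kedagenbeik.
Rule 3 (nasal place assimilation): /n/ precedes the labial consonant /b/, so it assimilates in place to [m]. /kedagenbeik/ → kedagembeik.
Rule 4 (final i-epenthesis): the form ends in the consonant /k/, so [i] is inserted word-finally. /kedagembeik/ → kedagembeiki.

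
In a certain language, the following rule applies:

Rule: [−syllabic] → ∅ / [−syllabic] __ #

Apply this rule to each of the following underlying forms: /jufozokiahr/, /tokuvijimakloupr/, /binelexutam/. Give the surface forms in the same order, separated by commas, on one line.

jufozokiah, tokuvijimakloup, binelexutam

/jufozokiahr/: /r/ is the second consonant of a word-final cluster /hr/, so it deletes. → [jufozokiah].
/tokuvijimakloupr/: /r/ is the second consonant of a word-final cluster /pr/, so it deletes. → [tokuvijimakloup].
/binelexutam/: the rule's environment is not met; surfaces unchanged as [binelexutam].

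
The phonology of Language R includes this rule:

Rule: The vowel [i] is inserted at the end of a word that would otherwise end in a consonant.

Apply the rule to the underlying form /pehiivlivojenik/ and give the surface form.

pehiivlivojeniki

the form ends in the consonant /k/, so [i] is inserted word-finally.
Surface form: [pehiivlivojeniki].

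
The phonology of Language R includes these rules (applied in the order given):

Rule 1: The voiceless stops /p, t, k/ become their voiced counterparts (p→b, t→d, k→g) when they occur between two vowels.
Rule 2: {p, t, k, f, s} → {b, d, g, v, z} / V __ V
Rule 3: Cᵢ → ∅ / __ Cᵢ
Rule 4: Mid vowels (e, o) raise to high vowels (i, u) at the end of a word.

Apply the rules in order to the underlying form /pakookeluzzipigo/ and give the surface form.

Rule 1 (intervocalic voicing): /k/ is a voiceless stop between vowels /a/ and /o/, so it voices to [g]. /k/ is a voiceless stop between vowels /o/ and /e/, so it voices to [g]. /p/ is a voiceless stop between vowels /i/ and /i/, so it voices to [b]. /pakookeluzzipigo/ → pagoogeluzzibigo.
Rule 2 (intervocalic voicing): no segment meets the environment; /pagoogeluzzibigo/ is unchanged.
Rule 3 (degemination): /zz/ is a geminate; the first /z/ deletes. /pagoogeluzzibigo/ → pagoogeluzibigo.
Rule 4 (final vowel raising): /o/ is a mid vowel in word-final position, so it raises to [u]. /pagoogeluzibigo/ → pagoogeluzibigu.

pagoogeluzibigu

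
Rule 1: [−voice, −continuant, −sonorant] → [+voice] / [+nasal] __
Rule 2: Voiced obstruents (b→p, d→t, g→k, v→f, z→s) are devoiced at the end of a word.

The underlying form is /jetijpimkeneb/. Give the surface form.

jetijpimgenep

Rule 1 (post-nasal voicing): /k/ is a voiceless stop immediately after the nasal /m/, so it voices to [g]. /jetijpimkeneb/ → jetijpimgeneb.
Rule 2 (final devoicing): /b/ is a voiced obstruent in word-final position, so it devoices to [p]. /jetijpimgeneb/ → jetijpimgenep.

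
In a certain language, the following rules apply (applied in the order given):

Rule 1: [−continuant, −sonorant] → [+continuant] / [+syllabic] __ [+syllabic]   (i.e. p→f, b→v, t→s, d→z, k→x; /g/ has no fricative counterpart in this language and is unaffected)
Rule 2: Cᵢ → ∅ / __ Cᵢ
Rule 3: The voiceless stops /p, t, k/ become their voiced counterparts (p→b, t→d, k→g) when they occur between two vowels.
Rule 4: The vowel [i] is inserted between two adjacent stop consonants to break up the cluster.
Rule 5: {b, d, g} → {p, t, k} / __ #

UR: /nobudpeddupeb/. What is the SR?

novudipedufep

Rule 1 (intervocalic spirantization): /b/ is a stop between vowels /o/ and /u/, so it spirantizes to the fricative [v]. /p/ is a stop between vowels /u/ and /e/, so it spirantizes to the fricative [f]. /nobudpeddupeb/ → novudpeddufeb.
Rule 2 (degemination): /dd/ is a geminate; the first /d/ deletes. /novudpeddufeb/ → novudpedufeb.
Rule 3 (intervocalic voicing): no segment meets the environment; /novudpedufeb/ is unchanged.
Rule 4 (stop-cluster i-epenthesis): /d/ and /p/ form a stop–stop cluster, so [i] is inserted between them. /novudpedufeb/ → novudipedufeb.
Rule 5 (final devoicing): /b/ is a voiced stop in word-final position, so it devoices to [p]. /novudipedufeb/ → novudipedufep.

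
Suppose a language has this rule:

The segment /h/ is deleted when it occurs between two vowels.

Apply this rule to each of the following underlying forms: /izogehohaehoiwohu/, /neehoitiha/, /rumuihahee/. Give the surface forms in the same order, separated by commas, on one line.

izogeoaeoiwou, neeoitia, rumuiaee

/izogehohaehoiwohu/: /h/ occurs between vowels /e/ and /o/, so it deletes. /h/ occurs between vowels /o/ and /a/, so it deletes. /h/ occurs between vowels /e/ and /o/, so it deletes. /h/ occurs between vowels /o/ and /u/, so it deletes. → [izogeoaeoiwou].
/neehoitiha/: /h/ occurs between vowels /e/ and /o/, so it deletes. /h/ occurs between vowels /i/ and /a/, so it deletes. → [neeoitia].
/rumuihahee/: /h/ occurs between vowels /i/ and /a/, so it deletes. /h/ occurs between vowels /a/ and /e/, so it deletes. → [rumuiaee].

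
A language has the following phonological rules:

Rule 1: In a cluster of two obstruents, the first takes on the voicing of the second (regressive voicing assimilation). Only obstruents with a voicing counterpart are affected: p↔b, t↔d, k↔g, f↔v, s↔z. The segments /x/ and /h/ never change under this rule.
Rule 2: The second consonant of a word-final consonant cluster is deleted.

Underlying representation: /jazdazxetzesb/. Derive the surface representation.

Rule 1 (regressive voicing assimilation): /z/ precedes the voiceless obstruent /x/, so it devoices to [s] by assimilation. /t/ precedes the voiced obstruent /z/, so it voices to [d] by assimilation. /s/ precedes the voiced obstruent /b/, so it voices to [z] by assimilation. /jazdazxetzesb/ → jazdasxedzezb.
Rule 2 (final cluster simplification): /b/ is the second consonant of a word-final cluster /zb/, so it deletes. /jazdasxedzezb/ → jazdasxedzez.

jazdasxedzez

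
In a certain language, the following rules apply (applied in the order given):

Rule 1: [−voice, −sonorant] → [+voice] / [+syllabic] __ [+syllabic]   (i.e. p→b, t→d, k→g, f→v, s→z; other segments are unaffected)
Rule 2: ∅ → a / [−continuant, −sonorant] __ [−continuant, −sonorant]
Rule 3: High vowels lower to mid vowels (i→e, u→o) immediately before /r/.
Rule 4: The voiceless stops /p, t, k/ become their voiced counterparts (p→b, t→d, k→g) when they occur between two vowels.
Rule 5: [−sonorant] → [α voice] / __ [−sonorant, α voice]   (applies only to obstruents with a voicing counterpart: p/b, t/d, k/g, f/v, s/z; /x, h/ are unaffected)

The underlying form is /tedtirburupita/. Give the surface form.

tedaderborubida

Rule 1 (intervocalic voicing): /p/ is a voiceless obstruent between vowels /u/ and /i/, so it voices to [b]. /t/ is a voiceless obstruent between vowels /i/ and /a/, so it voices to [d]. /tedtirburupita/ → tedtirburubida.
Rule 2 (stop-cluster a-epenthesis): /d/ and /t/ form a stop–stop cluster, so [a] is inserted between them. /tedtirburubida/ → tedatirburubida.
Rule 3 (pre-rhotic lowering): /i/ is a high vowel immediately before /r/, so it lowers to [e]. /u/ is a high vowel immediately before /r/, so it lowers to [o]. /tedatirburubida/ → tedaterborubida.
Rule 4 (intervocalic voicing): /t/ is a voiceless stop between vowels /a/ and /e/, so it voices to [d]. /tedaterborubida/ → tedaderborubida.
Rule 5 (regressive voicing assimilation): no segment meets the environment; /tedaderborubida/ is unchanged.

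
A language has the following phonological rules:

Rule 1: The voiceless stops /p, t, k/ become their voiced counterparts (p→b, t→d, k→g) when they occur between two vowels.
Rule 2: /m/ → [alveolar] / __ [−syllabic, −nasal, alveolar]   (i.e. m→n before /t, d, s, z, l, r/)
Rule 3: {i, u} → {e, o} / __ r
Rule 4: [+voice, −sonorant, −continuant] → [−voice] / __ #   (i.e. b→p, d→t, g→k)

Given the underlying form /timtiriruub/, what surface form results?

tintereruup

Rule 1 (intervocalic voicing): no segment meets the environment; /timtiriruub/ is unchanged.
Rule 2 (nasal place assimilation): /m/ precedes the alveolar consonant /t/, so it assimilates in place to [n]. /timtiriruub/ → tintiriruub.
Rule 3 (pre-rhotic lowering): /i/ is a high vowel immediately before /r/, so it lowers to [e]. /i/ is a high vowel immediately before /r/, so it lowers to [e]. /tintiriruub/ → tintereruub.
Rule 4 (final devoicing): /b/ is a voiced stop in word-final position, so it devoices to [p]. /tintereruub/ → tintereruup.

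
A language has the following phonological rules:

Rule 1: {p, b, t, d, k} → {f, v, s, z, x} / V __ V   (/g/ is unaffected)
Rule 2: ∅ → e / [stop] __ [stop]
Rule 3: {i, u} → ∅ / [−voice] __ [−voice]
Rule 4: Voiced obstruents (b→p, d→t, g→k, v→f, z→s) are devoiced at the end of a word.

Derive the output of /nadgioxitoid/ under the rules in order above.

Rule 1 (intervocalic spirantization): /t/ is a stop between vowels /i/ and /o/, so it spirantizes to the fricative [s]. /nadgioxitoid/ → nadgioxisoid.
Rule 2 (stop-cluster e-epenthesis): /d/ and /g/ form a stop–stop cluster, so [e] is inserted between them. /nadgioxisoid/ → nadegioxisoid.
Rule 3 (high vowel syncope): /i/ is a high vowel flanked by voiceless consonants /x/ and /s/, so it deletes. /nadegioxisoid/ → nadegioxsoid.
Rule 4 (final devoicing): /d/ is a voiced obstruent in word-final position, so it devoices to [t]. /nadegioxsoid/ → nadegioxsoit.

nadegioxsoit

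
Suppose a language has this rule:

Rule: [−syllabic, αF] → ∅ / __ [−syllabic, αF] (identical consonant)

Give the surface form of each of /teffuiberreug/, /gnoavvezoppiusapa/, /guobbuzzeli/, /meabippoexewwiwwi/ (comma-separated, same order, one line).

/teffuiberreug/: /ff/ is a geminate; the first /f/ deletes. /rr/ is a geminate; the first /r/ deletes. → [tefuibereug].
/gnoavvezoppiusapa/: /vv/ is a geminate; the first /v/ deletes. /pp/ is a geminate; the first /p/ deletes. → [gnoavezopiusapa].
/guobbuzzeli/: /bb/ is a geminate; the first /b/ deletes. /zz/ is a geminate; the first /z/ deletes. → [guobuzeli].
/meabippoexewwiwwi/: /pp/ is a geminate; the first /p/ deletes. /ww/ is a geminate; the first /w/ deletes. /ww/ is a geminate; the first /w/ deletes. → [meabipoexewiwi].

tefuibereug, gnoavezopiusapa, guobuzeli, meabipoexewiwi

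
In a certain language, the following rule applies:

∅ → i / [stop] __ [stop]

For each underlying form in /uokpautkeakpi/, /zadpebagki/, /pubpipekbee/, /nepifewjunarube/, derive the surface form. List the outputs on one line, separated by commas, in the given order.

uokipautikeakipi, zadipebagiki, pubipipekibee, nepifewjunarube

/uokpautkeakpi/: /k/ and /p/ form a stop–stop cluster, so [i] is inserted between them. /t/ and /k/ form a stop–stop cluster, so [i] is inserted between them. /k/ and /p/ form a stop–stop cluster, so [i] is inserted between them. → [uokipautikeakipi].
/zadpebagki/: /d/ and /p/ form a stop–stop cluster, so [i] is inserted between them. /g/ and /k/ form a stop–stop cluster, so [i] is inserted between them. → [zadipebagiki].
/pubpipekbee/: /b/ and /p/ form a stop–stop cluster, so [i] is inserted between them. /k/ and /b/ form a stop–stop cluster, so [i] is inserted between them. → [pubipipekibee].
/nepifewjunarube/: the rule's environment is not met; surfaces unchanged as [nepifewjunarube].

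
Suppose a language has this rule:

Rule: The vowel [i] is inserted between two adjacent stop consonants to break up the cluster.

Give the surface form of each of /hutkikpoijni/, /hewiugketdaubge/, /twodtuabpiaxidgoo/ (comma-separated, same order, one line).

hutikikipoijni, hewiugiketidaubige, twodituabipiaxidigoo

/hutkikpoijni/: /t/ and /k/ form a stop–stop cluster, so [i] is inserted between them. /k/ and /p/ form a stop–stop cluster, so [i] is inserted between them. → [hutikikipoijni].
/hewiugketdaubge/: /g/ and /k/ form a stop–stop cluster, so [i] is inserted between them. /t/ and /d/ form a stop–stop cluster, so [i] is inserted between them. /b/ and /g/ form a stop–stop cluster, so [i] is inserted between them. → [hewiugiketidaubige].
/twodtuabpiaxidgoo/: /d/ and /t/ form a stop–stop cluster, so [i] is inserted between them. /b/ and /p/ form a stop–stop cluster, so [i] is inserted between them. /d/ and /g/ form a stop–stop cluster, so [i] is inserted between them. → [twodituabipiaxidigoo].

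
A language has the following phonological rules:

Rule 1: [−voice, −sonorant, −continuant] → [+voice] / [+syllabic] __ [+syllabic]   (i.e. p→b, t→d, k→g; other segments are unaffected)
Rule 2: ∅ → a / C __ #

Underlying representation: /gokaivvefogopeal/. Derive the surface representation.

Rule 1 (intervocalic voicing): /k/ is a voiceless stop between vowels /o/ and /a/, so it voices to [g]. /p/ is a voiceless stop between vowels /o/ and /e/, so it voices to [b]. /gokaivvefogopeal/ → gogaivvefogobeal.
Rule 2 (final a-epenthesis): the form ends in the consonant /l/, so [a] is inserted word-finally. /gogaivvefogobeal/ → gogaivvefogobeala.

gogaivvefogobeala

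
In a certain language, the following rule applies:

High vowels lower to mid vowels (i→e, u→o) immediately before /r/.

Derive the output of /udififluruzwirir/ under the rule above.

udififloruzwerer

/u/ is a high vowel immediately before /r/, so it lowers to [o].
/i/ is a high vowel immediately before /r/, so it lowers to [e].
/i/ is a high vowel immediately before /r/, so it lowers to [e].
Surface form: [udififloruzwerer].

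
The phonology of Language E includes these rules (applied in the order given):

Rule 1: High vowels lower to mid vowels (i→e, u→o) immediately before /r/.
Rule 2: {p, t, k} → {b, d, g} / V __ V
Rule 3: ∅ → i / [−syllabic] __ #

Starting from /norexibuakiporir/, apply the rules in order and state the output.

Rule 1 (pre-rhotic lowering): /i/ is a high vowel immediately before /r/, so it lowers to [e]. /norexibuakiporir/ → norexibuakiporer.
Rule 2 (intervocalic voicing): /k/ is a voiceless stop between vowels /a/ and /i/, so it voices to [g]. /p/ is a voiceless stop between vowels /i/ and /o/, so it voices to [b]. /norexibuakiporer/ → norexibuagiborer.
Rule 3 (final i-epenthesis): the form ends in the consonant /r/, so [i] is inserted word-finally. /norexibuagiborer/ → norexibuagiboreri.

norexibuagiboreri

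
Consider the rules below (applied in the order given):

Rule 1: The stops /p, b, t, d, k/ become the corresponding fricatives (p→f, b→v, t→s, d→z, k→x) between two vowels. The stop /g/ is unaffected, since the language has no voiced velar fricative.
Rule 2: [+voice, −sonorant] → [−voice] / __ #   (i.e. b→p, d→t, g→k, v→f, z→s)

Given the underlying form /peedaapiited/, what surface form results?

peezaafiiset

Rule 1 (intervocalic spirantization): /d/ is a stop between vowels /e/ and /a/, so it spirantizes to the fricative [z]. /p/ is a stop between vowels /a/ and /i/, so it spirantizes to the fricative [f]. /t/ is a stop between vowels /i/ and /e/, so it spirantizes to the fricative [s]. /peedaapiited/ → peezaafiised.
Rule 2 (final devoicing): /d/ is a voiced obstruent in word-final position, so it devoices to [t]. /peezaafiised/ → peezaafiiset.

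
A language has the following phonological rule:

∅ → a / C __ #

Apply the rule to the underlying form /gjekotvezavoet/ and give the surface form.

gjekotvezavoeta

the form ends in the consonant /t/, so [a] is inserted word-finally.
Surface form: [gjekotvezavoeta].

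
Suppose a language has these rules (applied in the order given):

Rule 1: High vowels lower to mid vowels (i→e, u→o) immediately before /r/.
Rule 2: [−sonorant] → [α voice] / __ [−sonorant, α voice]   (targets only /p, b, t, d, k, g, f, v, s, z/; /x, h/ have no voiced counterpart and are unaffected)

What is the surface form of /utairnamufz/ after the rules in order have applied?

utaernamuvz

Rule 1 (pre-rhotic lowering): /i/ is a high vowel immediately before /r/, so it lowers to [e]. /utairnamufz/ → utaernamufz.
Rule 2 (regressive voicing assimilation): /f/ precedes the voiced obstruent /z/, so it voices to [v] by assimilation. /utaernamufz/ → utaernamuvz.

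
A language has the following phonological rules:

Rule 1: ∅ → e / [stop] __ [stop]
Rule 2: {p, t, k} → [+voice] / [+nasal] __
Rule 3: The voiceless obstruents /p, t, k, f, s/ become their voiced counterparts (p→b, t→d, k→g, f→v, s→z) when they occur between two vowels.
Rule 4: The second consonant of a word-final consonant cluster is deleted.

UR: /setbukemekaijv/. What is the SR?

sedebugemegaij

Rule 1 (stop-cluster e-epenthesis): /t/ and /b/ form a stop–stop cluster, so [e] is inserted between them. /setbukemekaijv/ → setebukemekaijv.
Rule 2 (post-nasal voicing): no segment meets the environment; /setebukemekaijv/ is unchanged.
Rule 3 (intervocalic voicing): /t/ is a voiceless obstruent between vowels /e/ and /e/, so it voices to [d]. /k/ is a voiceless obstruent between vowels /u/ and /e/, so it voices to [g]. /k/ is a voiceless obstruent between vowels /e/ and /a/, so it voices to [g]. /setebukemekaijv/ → sedebugemegaijv.
Rule 4 (final cluster simplification): /v/ is the second consonant of a word-final cluster /jv/, so it deletes. /sedebugemegaijv/ → sedebugemegaij.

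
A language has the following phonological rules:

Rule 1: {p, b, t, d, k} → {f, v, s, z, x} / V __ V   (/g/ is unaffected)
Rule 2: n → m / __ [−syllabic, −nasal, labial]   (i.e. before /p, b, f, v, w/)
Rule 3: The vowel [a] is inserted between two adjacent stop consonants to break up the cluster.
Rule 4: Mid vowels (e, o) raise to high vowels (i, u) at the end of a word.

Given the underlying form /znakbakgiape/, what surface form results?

Rule 1 (intervocalic spirantization): /p/ is a stop between vowels /a/ and /e/, so it spirantizes to the fricative [f]. /znakbakgiape/ → znakbakgiafe.
Rule 2 (nasal place assimilation): no segment meets the environment; /znakbakgiafe/ is unchanged.
Rule 3 (stop-cluster a-epenthesis): /k/ and /b/ form a stop–stop cluster, so [a] is inserted between them. /k/ and /g/ form a stop–stop cluster, so [a] is inserted between them. /znakbakgiafe/ → znakabakagiafe.
Rule 4 (final vowel raising): /e/ is a mid vowel in word-final position, so it raises to [i]. /znakabakagiafe/ → znakabakagiafi.

znakabakagiafi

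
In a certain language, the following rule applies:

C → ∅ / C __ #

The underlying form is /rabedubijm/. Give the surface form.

/m/ is the second consonant of a word-final cluster /jm/, so it deletes.
Surface form: [rabedubij].

rabedubij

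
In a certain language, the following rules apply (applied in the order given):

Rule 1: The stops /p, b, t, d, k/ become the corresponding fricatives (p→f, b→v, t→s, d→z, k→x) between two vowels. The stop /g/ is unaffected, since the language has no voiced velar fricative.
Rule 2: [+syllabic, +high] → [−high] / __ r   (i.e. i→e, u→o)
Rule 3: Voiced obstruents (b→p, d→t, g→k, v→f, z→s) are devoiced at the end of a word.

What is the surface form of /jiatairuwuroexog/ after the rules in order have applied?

Rule 1 (intervocalic spirantization): /t/ is a stop between vowels /a/ and /a/, so it spirantizes to the fricative [s]. /jiatairuwuroexog/ → jiasairuwuroexog.
Rule 2 (pre-rhotic lowering): /i/ is a high vowel immediately before /r/, so it lowers to [e]. /u/ is a high vowel immediately before /r/, so it lowers to [o]. /jiasairuwuroexog/ → jiasaeruworoexog.
Rule 3 (final devoicing): /g/ is a voiced obstruent in word-final position, so it devoices to [k]. /jiasaeruworoexog/ → jiasaeruworoexok.

jiasaeruworoexok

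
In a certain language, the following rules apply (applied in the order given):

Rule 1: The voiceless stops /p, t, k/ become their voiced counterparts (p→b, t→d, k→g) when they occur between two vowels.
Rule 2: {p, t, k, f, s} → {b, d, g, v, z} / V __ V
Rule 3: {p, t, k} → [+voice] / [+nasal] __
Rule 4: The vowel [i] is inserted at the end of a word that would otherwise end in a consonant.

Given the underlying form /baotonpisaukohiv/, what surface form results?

Rule 1 (intervocalic voicing): /t/ is a voiceless stop between vowels /o/ and /o/, so it voices to [d]. /k/ is a voiceless stop between vowels /u/ and /o/, so it voices to [g]. /baotonpisaukohiv/ → baodonpisaugohiv.
Rule 2 (intervocalic voicing): /s/ is a voiceless obstruent between vowels /i/ and /a/, so it voices to [z]. /baodonpisaugohiv/ → baodonpizaugohiv.
Rule 3 (post-nasal voicing): /p/ is a voiceless stop immediately after the nasal /n/, so it voices to [b]. /baodonpizaugohiv/ → baodonbizaugohiv.
Rule 4 (final i-epenthesis): the form ends in the consonant /v/, so [i] is inserted word-finally. /baodonbizaugohiv/ → baodonbizaugohivi.

baodonbizaugohivi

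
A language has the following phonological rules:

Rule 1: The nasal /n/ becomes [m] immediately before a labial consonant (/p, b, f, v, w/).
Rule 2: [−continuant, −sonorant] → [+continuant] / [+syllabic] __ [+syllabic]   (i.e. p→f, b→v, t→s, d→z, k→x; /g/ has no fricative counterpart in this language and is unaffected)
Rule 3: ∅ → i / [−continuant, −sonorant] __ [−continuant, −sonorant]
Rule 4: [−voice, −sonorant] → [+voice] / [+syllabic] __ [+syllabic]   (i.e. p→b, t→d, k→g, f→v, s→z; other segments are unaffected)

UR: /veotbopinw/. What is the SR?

veodibovimw

Rule 1 (nasal place assimilation): /n/ precedes the labial consonant /w/, so it assimilates in place to [m]. /veotbopinw/ → veotbopimw.
Rule 2 (intervocalic spirantization): /p/ is a stop between vowels /o/ and /i/, so it spirantizes to the fricative [f]. /veotbopimw/ → veotbofimw.
Rule 3 (stop-cluster i-epenthesis): /t/ and /b/ form a stop–stop cluster, so [i] is inserted between them. /veotbofimw/ → veotibofimw.
Rule 4 (intervocalic voicing): /t/ is a voiceless obstruent between vowels /o/ and /i/, so it voices to [d]. /f/ is a voiceless obstruent between vowels /o/ and /i/, so it voices to [v]. /veotibofimw/ → veodibovimw.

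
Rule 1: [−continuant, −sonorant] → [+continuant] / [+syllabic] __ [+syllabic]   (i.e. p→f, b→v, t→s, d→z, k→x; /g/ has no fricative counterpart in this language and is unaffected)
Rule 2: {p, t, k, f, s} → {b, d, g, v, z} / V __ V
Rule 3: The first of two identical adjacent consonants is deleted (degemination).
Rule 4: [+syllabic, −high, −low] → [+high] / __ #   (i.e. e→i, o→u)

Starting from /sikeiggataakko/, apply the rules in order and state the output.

Rule 1 (intervocalic spirantization): /k/ is a stop between vowels /i/ and /e/, so it spirantizes to the fricative [x]. /t/ is a stop between vowels /a/ and /a/, so it spirantizes to the fricative [s]. /sikeiggataakko/ → sixeiggasaakko.
Rule 2 (intervocalic voicing): /s/ is a voiceless obstruent between vowels /a/ and /a/, so it voices to [z]. /sixeiggasaakko/ → sixeiggazaakko.
Rule 3 (degemination): /gg/ is a geminate; the first /g/ deletes. /kk/ is a geminate; the first /k/ deletes. /sixeiggazaakko/ → sixeigazaako.
Rule 4 (final vowel raising): /o/ is a mid vowel in word-final position, so it raises to [u]. /sixeigazaako/ → sixeigazaaku.

sixeigazaaku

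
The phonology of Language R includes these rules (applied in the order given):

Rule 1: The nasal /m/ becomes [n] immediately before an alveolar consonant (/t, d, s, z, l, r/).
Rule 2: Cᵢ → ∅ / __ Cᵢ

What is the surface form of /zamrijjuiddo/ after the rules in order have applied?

Rule 1 (nasal place assimilation): /m/ precedes the alveolar consonant /r/, so it assimilates in place to [n]. /zamrijjuiddo/ → zanrijjuiddo.
Rule 2 (degemination): /jj/ is a geminate; the first /j/ deletes. /dd/ is a geminate; the first /d/ deletes. /zanrijjuiddo/ → zanrijuido.

zanrijuido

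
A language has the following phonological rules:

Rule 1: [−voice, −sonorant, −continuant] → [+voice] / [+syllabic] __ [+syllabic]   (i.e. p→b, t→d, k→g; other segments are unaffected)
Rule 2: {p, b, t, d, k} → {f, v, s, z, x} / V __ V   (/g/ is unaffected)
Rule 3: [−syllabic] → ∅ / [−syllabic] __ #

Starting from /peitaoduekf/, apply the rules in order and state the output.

peizaozuek

Rule 1 (intervocalic voicing): /t/ is a voiceless stop between vowels /i/ and /a/, so it voices to [d]. /peitaoduekf/ → peidaoduekf.
Rule 2 (intervocalic spirantization): /d/ is a stop between vowels /i/ and /a/, so it spirantizes to the fricative [z]. /d/ is a stop between vowels /o/ and /u/, so it spirantizes to the fricative [z]. /peidaoduekf/ → peizaozuekf.
Rule 3 (final cluster simplification): /f/ is the second consonant of a word-final cluster /kf/, so it deletes. /peizaozuekf/ → peizaozuek.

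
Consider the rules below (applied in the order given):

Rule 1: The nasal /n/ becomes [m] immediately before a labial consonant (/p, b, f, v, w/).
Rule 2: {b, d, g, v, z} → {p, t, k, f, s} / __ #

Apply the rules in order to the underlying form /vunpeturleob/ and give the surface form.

Rule 1 (nasal place assimilation): /n/ precedes the labial consonant /p/, so it assimilates in place to [m]. /vunpeturleob/ → vumpeturleob.
Rule 2 (final devoicing): /b/ is a voiced obstruent in word-final position, so it devoices to [p]. /vumpeturleob/ → vumpeturleop.

vumpeturleop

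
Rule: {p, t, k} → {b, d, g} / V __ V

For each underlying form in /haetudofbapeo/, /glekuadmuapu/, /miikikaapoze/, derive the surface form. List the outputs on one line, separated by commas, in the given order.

haedudofbabeo, gleguadmuabu, miigigaaboze

/haetudofbapeo/: /t/ is a voiceless stop between vowels /e/ and /u/, so it voices to [d]. /p/ is a voiceless stop between vowels /a/ and /e/, so it voices to [b]. → [haedudofbabeo].
/glekuadmuapu/: /k/ is a voiceless stop between vowels /e/ and /u/, so it voices to [g]. /p/ is a voiceless stop between vowels /a/ and /u/, so it voices to [b]. → [gleguadmuabu].
/miikikaapoze/: /k/ is a voiceless stop between vowels /i/ and /i/, so it voices to [g]. /k/ is a voiceless stop between vowels /i/ and /a/, so it voices to [g]. /p/ is a voiceless stop between vowels /a/ and /o/, so it voices to [b]. → [miigigaaboze].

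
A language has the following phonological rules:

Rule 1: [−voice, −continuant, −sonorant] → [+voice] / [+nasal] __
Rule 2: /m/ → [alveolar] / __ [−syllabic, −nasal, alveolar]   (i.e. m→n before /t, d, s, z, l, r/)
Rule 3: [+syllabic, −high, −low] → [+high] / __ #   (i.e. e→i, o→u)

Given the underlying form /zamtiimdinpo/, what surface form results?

zandiindinbu

Rule 1 (post-nasal voicing): /t/ is a voiceless stop immediately after the nasal /m/, so it voices to [d]. /p/ is a voiceless stop immediately after the nasal /n/, so it voices to [b]. /zamtiimdinpo/ → zamdiimdinbo.
Rule 2 (nasal place assimilation): /m/ precedes the alveolar consonant /d/, so it assimilates in place to [n]. /m/ precedes the alveolar consonant /d/, so it assimilates in place to [n]. /zamdiimdinbo/ → zandiindinbo.
Rule 3 (final vowel raising): /o/ is a mid vowel in word-final position, so it raises to [u]. /zandiindinbo/ → zandiindinbu.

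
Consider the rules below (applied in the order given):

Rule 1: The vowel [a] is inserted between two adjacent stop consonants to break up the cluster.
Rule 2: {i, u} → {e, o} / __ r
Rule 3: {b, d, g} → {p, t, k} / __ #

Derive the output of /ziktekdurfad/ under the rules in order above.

zikatekadorfat

Rule 1 (stop-cluster a-epenthesis): /k/ and /t/ form a stop–stop cluster, so [a] is inserted between them. /k/ and /d/ form a stop–stop cluster, so [a] is inserted between them. /ziktekdurfad/ → zikatekadurfad.
Rule 2 (pre-rhotic lowering): /u/ is a high vowel immediately before /r/, so it lowers to [o]. /zikatekadurfad/ → zikatekadorfad.
Rule 3 (final devoicing): /d/ is a voiced stop in word-final position, so it devoices to [t]. /zikatekadorfad/ → zikatekadorfat.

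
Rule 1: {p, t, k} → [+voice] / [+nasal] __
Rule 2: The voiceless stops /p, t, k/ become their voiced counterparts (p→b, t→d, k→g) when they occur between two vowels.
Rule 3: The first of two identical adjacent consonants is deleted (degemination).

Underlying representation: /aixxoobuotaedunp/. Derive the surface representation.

Rule 1 (post-nasal voicing): /p/ is a voiceless stop immediately after the nasal /n/, so it voices to [b]. /aixxoobuotaedunp/ → aixxoobuotaedunb.
Rule 2 (intervocalic voicing): /t/ is a voiceless stop between vowels /o/ and /a/, so it voices to [d]. /aixxoobuotaedunb/ → aixxoobuodaedunb.
Rule 3 (degemination): /xx/ is a geminate; the first /x/ deletes. /aixxoobuodaedunb/ → aixoobuodaedunb.

aixoobuodaedunb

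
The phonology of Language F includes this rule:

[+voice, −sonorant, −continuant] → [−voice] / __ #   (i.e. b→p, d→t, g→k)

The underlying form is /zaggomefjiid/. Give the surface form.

Scanning /zaggomefjiid/: /g/ at position 3 is not in the conditioning environment; /g/ at position 4 is not in the conditioning environment; /d/ is a voiced stop in word-final position, so it devoices to [t].
Result: [zaggomefjiit].

zaggomefjiit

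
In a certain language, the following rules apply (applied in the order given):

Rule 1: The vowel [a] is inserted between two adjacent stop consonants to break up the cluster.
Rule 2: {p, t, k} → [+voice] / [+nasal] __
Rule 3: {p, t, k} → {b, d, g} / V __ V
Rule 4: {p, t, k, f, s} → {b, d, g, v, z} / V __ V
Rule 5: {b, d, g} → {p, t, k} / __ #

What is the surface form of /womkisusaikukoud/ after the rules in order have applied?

womgizuzaigugout

Rule 1 (stop-cluster a-epenthesis): no segment meets the environment; /womkisusaikukoud/ is unchanged.
Rule 2 (post-nasal voicing): /k/ is a voiceless stop immediately after the nasal /m/, so it voices to [g]. /womkisusaikukoud/ → womgisusaikukoud.
Rule 3 (intervocalic voicing): /k/ is a voiceless stop between vowels /i/ and /u/, so it voices to [g]. /k/ is a voiceless stop between vowels /u/ and /o/, so it voices to [g]. /womgisusaikukoud/ → womgisusaigugoud.
Rule 4 (intervocalic voicing): /s/ is a voiceless obstruent between vowels /i/ and /u/, so it voices to [z]. /s/ is a voiceless obstruent between vowels /u/ and /a/, so it voices to [z]. /womgisusaigugoud/ → womgizuzaigugoud.
Rule 5 (final devoicing): /d/ is a voiced stop in word-final position, so it devoices to [t]. /womgizuzaigugoud/ → womgizuzaigugout.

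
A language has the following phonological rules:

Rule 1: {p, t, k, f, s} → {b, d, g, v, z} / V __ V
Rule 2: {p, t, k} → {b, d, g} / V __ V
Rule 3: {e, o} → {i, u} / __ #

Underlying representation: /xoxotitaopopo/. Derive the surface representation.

Rule 1 (intervocalic voicing): /t/ is a voiceless obstruent between vowels /o/ and /i/, so it voices to [d]. /t/ is a voiceless obstruent between vowels /i/ and /a/, so it voices to [d]. /p/ is a voiceless obstruent between vowels /o/ and /o/, so it voices to [b]. /p/ is a voiceless obstruent between vowels /o/ and /o/, so it voices to [b]. /xoxotitaopopo/ → xoxodidaobobo.
Rule 2 (intervocalic voicing): no segment meets the environment; /xoxodidaobobo/ is unchanged.
Rule 3 (final vowel raising): /o/ is a mid vowel in word-final position, so it raises to [u]. /xoxodidaobobo/ → xoxodidaobobu.

xoxodidaobobu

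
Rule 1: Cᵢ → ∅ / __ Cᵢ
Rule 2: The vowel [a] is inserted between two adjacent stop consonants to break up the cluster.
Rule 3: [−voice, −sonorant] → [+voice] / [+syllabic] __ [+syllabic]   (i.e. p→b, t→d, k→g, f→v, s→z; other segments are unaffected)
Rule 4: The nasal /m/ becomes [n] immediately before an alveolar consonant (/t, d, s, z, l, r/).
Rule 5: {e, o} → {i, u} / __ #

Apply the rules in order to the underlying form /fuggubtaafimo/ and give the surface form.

Rule 1 (degemination): /gg/ is a geminate; the first /g/ deletes. /fuggubtaafimo/ → fugubtaafimo.
Rule 2 (stop-cluster a-epenthesis): /b/ and /t/ form a stop–stop cluster, so [a] is inserted between them. /fugubtaafimo/ → fugubataafimo.
Rule 3 (intervocalic voicing): /t/ is a voiceless obstruent between vowels /a/ and /a/, so it voices to [d]. /f/ is a voiceless obstruent between vowels /a/ and /i/, so it voices to [v]. /fugubataafimo/ → fugubadaavimo.
Rule 4 (nasal place assimilation): no segment meets the environment; /fugubadaavimo/ is unchanged.
Rule 5 (final vowel raising): /o/ is a mid vowel in word-final position, so it raises to [u]. /fugubadaavimo/ → fugubadaavimu.

fugubadaavimu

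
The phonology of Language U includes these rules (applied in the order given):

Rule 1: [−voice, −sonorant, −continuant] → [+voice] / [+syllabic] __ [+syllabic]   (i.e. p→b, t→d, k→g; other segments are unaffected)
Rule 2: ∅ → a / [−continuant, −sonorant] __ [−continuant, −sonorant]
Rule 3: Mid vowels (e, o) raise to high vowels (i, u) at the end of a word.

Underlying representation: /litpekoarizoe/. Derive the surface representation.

Rule 1 (intervocalic voicing): /k/ is a voiceless stop between vowels /e/ and /o/, so it voices to [g]. /litpekoarizoe/ → litpegoarizoe.
Rule 2 (stop-cluster a-epenthesis): /t/ and /p/ form a stop–stop cluster, so [a] is inserted between them. /litpegoarizoe/ → litapegoarizoe.
Rule 3 (final vowel raising): /e/ is a mid vowel in word-final position, so it raises to [i]. /litapegoarizoe/ → litapegoarizoi.

litapegoarizoi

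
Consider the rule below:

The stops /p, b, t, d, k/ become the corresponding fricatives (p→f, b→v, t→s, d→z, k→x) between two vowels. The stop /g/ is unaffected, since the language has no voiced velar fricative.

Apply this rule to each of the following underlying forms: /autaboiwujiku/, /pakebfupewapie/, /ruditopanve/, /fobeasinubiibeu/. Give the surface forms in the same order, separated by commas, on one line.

ausavoiwujixu, paxebfufewafie, ruzisofanve, foveasinuviiveu

/autaboiwujiku/: /t/ is a stop between vowels /u/ and /a/, so it spirantizes to the fricative [s]. /b/ is a stop between vowels /a/ and /o/, so it spirantizes to the fricative [v]. /k/ is a stop between vowels /i/ and /u/, so it spirantizes to the fricative [x]. → [ausavoiwujixu].
/pakebfupewapie/: /k/ is a stop between vowels /a/ and /e/, so it spirantizes to the fricative [x]. /p/ is a stop between vowels /u/ and /e/, so it spirantizes to the fricative [f]. /p/ is a stop between vowels /a/ and /i/, so it spirantizes to the fricative [f]. → [paxebfufewafie].
/ruditopanve/: /d/ is a stop between vowels /u/ and /i/, so it spirantizes to the fricative [z]. /t/ is a stop between vowels /i/ and /o/, so it spirantizes to the fricative [s]. /p/ is a stop between vowels /o/ and /a/, so it spirantizes to the fricative [f]. → [ruzisofanve].
/fobeasinubiibeu/: /b/ is a stop between vowels /o/ and /e/, so it spirantizes to the fricative [v]. /b/ is a stop between vowels /u/ and /i/, so it spirantizes to the fricative [v]. /b/ is a stop between vowels /i/ and /e/, so it spirantizes to the fricative [v]. → [foveasinuviiveu].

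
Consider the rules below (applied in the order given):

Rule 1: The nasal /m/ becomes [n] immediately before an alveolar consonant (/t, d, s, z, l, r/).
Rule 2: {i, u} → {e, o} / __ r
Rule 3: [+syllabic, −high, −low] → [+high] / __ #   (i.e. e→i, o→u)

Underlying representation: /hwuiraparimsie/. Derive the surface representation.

Rule 1 (nasal place assimilation): /m/ precedes the alveolar consonant /s/, so it assimilates in place to [n]. /hwuiraparimsie/ → hwuiraparinsie.
Rule 2 (pre-rhotic lowering): /i/ is a high vowel immediately before /r/, so it lowers to [e]. /hwuiraparinsie/ → hwueraparinsie.
Rule 3 (final vowel raising): /e/ is a mid vowel in word-final position, so it raises to [i]. /hwueraparinsie/ → hwueraparinsii.

hwueraparinsii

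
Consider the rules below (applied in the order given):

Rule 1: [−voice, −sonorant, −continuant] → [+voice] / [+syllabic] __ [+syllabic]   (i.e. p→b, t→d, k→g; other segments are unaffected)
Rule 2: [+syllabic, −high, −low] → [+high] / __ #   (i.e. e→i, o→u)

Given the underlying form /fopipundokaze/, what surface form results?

fobibundogazi

Rule 1 (intervocalic voicing): /p/ is a voiceless stop between vowels /o/ and /i/, so it voices to [b]. /p/ is a voiceless stop between vowels /i/ and /u/, so it voices to [b]. /k/ is a voiceless stop between vowels /o/ and /a/, so it voices to [g]. /fopipundokaze/ → fobibundogaze.
Rule 2 (final vowel raising): /e/ is a mid vowel in word-final position, so it raises to [i]. /fobibundogaze/ → fobibundogazi.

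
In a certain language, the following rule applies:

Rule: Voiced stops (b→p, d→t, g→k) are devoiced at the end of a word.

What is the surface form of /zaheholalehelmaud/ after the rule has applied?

zaheholalehelmaut

/d/ is a voiced stop in word-final position, so it devoices to [t].
Surface form: [zaheholalehelmaut].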